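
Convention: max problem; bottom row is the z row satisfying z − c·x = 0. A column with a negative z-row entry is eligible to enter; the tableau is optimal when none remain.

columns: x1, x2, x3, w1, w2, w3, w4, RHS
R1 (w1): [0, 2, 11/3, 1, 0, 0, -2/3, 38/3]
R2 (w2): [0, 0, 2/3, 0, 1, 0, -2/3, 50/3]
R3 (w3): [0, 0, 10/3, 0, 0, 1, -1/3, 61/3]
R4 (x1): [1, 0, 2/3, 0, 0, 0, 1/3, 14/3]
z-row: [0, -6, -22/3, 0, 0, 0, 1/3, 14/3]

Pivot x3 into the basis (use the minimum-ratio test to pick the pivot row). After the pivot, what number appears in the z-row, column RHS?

Ratio test on column x3 — row 1: (38/3)/(11/3) = 38/11; row 2: (50/3)/(2/3) = 25; row 3: (61/3)/(10/3) = 61/10; row 4: (14/3)/(2/3) = 7. Minimum is 38/11 at row 1 (w1 leaves); pivot element 11/3.
Divide row 1 by 11/3; eliminate column x3 from the other rows.
z-row update in column RHS: 14/3 − (-22/3)·(38/11) = 30.

30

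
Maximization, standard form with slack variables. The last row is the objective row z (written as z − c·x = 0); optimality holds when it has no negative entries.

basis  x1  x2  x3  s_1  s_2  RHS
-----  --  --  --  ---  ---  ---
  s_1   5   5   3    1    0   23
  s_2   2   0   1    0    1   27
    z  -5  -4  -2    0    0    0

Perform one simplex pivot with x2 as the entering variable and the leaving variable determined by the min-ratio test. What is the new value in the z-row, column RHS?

92/5

Ratio test on column x2 — row 1: 23/5 = 23/5; row 2: entry 0 ≤ 0. Minimum is 23/5 at row 1 (s_1 leaves); pivot element 5.
Divide row 1 by 5; eliminate column x2 from the other rows.
z-row update in column RHS: 0 − (-4)·(23/5) = 92/5.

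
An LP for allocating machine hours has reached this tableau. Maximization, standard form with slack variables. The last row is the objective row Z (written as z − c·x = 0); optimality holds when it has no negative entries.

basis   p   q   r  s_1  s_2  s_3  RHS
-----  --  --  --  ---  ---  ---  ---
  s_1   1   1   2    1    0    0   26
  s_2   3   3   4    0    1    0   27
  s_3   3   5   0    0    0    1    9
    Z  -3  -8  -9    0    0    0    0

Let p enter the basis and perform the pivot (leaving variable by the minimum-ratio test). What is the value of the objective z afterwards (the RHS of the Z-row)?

9

Ratio test on column p — row 1: 26/1 = 26; row 2: 27/3 = 9; row 3: 9/3 = 3. Minimum is 3 at row 3 (s_3 leaves); pivot element 3.
Pivot on row 3; the Z-row RHS becomes 0 − (-3)·3 = 9.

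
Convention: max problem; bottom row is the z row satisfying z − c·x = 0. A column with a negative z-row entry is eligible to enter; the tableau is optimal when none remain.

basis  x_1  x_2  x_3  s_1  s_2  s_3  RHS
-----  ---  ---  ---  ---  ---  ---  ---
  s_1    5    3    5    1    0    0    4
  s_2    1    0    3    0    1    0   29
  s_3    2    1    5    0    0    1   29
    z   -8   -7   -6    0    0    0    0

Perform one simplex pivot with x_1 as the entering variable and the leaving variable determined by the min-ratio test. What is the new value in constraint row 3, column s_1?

-2/5

Ratio test on column x_1 — row 1: 4/5 = 4/5; row 2: 29/1 = 29; row 3: 29/2 = 29/2. Minimum is 4/5 at row 1 (s_1 leaves); pivot element 5.
Divide row 1 by 5; eliminate column x_1 from the other rows.
Row 3 update in column s_1: 0 − 2·(1/5) = -2/5.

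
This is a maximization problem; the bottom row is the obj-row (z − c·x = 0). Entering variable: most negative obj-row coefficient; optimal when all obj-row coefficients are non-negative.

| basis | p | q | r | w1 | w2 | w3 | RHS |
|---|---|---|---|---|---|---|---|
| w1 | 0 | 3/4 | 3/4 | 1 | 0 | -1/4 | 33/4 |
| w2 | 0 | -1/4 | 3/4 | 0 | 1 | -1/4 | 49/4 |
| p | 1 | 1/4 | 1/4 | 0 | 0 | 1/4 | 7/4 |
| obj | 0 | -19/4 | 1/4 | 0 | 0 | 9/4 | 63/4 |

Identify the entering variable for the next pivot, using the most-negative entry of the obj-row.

q

Negative obj-row entries: q: -19/4.
The most negative is -19/4 in column q, so q enters.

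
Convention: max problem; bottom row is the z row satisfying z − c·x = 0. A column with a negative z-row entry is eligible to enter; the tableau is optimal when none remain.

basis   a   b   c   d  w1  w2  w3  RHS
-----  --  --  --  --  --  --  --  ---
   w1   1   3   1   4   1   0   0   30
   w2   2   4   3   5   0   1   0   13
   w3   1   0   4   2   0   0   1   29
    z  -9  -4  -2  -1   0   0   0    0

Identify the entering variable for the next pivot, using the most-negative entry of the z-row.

a

Negative z-row entries: a: -9, b: -4, c: -2, d: -1.
The most negative is -9 in column a, so a enters.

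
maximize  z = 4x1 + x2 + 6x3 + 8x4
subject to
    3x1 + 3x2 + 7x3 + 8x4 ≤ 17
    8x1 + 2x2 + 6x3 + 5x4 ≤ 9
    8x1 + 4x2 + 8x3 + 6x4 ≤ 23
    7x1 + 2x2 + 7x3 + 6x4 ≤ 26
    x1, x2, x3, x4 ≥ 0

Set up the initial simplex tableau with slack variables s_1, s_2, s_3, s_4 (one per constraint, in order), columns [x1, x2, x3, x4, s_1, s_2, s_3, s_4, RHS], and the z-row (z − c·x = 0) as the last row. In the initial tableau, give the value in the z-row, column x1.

The z-row carries the negated objective coefficients: the x1 entry is -4.

-4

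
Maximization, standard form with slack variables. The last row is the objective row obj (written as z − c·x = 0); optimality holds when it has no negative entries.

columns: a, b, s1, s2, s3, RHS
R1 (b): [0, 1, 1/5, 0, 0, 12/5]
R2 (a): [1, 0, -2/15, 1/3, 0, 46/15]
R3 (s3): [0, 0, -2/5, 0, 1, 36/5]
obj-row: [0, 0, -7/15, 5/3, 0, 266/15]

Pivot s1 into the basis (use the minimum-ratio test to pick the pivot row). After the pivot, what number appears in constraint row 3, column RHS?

Ratio test on column s1 — row 1: (12/5)/(1/5) = 12; row 2: entry -2/15 ≤ 0; row 3: entry -2/5 ≤ 0. Minimum is 12 at row 1 (b leaves); pivot element 1/5.
Divide row 1 by 1/5; eliminate column s1 from the other rows.
Row 3 update in column RHS: 36/5 − (-2/5)·12 = 12.

12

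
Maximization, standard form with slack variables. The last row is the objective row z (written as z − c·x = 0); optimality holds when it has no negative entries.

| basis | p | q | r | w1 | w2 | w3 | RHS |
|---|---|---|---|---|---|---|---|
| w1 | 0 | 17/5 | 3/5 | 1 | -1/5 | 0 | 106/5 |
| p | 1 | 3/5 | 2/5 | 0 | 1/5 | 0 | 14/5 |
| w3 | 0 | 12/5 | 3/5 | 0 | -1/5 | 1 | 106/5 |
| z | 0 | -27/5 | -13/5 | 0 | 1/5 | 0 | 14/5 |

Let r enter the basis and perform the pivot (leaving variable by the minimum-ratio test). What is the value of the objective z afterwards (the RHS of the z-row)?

21

Ratio test on column r — row 1: (106/5)/(3/5) = 106/3; row 2: (14/5)/(2/5) = 7; row 3: (106/5)/(3/5) = 106/3. Minimum is 7 at row 2 (p leaves); pivot element 2/5.
Pivot on row 2; the z-row RHS becomes 14/5 − (-13/5)·7 = 21.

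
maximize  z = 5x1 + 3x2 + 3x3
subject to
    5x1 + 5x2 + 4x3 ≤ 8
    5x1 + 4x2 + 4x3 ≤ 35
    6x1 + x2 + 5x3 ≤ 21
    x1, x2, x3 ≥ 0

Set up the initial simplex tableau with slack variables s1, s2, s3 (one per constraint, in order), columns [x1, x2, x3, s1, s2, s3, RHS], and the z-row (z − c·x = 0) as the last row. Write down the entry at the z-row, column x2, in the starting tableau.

-3

The z-row carries the negated objective coefficients: the x2 entry is -3.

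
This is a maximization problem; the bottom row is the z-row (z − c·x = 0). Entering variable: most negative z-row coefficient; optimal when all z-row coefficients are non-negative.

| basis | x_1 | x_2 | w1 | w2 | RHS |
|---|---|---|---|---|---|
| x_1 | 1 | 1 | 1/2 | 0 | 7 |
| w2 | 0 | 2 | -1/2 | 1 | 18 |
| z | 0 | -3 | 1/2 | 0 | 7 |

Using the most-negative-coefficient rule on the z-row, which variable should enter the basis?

x_2

Negative z-row entries: x_2: -3.
The most negative is -3 in column x_2, so x_2 enters.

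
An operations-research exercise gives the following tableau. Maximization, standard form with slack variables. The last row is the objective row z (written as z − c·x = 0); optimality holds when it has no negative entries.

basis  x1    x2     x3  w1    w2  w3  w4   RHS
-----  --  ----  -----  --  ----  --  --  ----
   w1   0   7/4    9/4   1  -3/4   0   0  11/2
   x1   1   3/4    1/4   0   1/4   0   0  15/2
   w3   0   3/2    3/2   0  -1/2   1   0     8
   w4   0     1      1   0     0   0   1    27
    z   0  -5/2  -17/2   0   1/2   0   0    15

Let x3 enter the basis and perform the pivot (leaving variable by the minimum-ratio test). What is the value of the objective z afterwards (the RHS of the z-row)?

322/9

Ratio test on column x3 — row 1: (11/2)/(9/4) = 22/9; row 2: (15/2)/(1/4) = 30; row 3: 8/(3/2) = 16/3; row 4: 27/1 = 27. Minimum is 22/9 at row 1 (w1 leaves); pivot element 9/4.
Pivot on row 1; the z-row RHS becomes 15 − (-17/2)·(22/9) = 322/9.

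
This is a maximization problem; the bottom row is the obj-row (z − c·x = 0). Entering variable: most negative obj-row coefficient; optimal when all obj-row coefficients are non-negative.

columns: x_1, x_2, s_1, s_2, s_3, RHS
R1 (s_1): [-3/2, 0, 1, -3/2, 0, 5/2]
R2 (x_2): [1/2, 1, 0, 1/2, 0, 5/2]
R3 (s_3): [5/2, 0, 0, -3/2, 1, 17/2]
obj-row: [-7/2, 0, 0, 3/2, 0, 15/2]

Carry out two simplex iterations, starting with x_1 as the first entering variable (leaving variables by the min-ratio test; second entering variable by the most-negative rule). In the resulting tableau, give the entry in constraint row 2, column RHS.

Ratio test on column x_1 — row 1: entry -3/2 ≤ 0; row 2: (5/2)/(1/2) = 5; row 3: (17/2)/(5/2) = 17/5. Minimum is 17/5 at row 3 (s_3 leaves); pivot element 5/2.
Divide row 3 by 5/2; eliminate column x_1 from the other rows.
Second iteration: most negative obj-row entry is -3/5 in column s_2, so s_2 enters.
Ratio test on column s_2 — row 1: entry -12/5 ≤ 0; row 2: (4/5)/(4/5) = 1; row 3: entry -3/5 ≤ 0. Minimum is 1 at row 2 (x_2 leaves); pivot element 4/5.
Divide row 2 by 4/5; eliminate column s_2 from the other rows.
After both pivots, the entry at constraint row 2, column RHS is 1.

1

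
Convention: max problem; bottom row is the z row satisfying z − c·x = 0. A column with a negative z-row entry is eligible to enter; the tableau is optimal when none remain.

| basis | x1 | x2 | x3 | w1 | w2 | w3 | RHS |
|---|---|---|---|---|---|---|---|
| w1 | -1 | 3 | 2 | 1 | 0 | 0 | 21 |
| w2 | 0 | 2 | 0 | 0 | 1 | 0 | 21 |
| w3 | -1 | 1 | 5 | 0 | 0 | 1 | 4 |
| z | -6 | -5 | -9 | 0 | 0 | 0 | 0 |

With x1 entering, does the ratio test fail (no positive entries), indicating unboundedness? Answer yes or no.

Every constraint-row entry in column x1 is ≤ 0, so increasing x1 is unbounded.

yes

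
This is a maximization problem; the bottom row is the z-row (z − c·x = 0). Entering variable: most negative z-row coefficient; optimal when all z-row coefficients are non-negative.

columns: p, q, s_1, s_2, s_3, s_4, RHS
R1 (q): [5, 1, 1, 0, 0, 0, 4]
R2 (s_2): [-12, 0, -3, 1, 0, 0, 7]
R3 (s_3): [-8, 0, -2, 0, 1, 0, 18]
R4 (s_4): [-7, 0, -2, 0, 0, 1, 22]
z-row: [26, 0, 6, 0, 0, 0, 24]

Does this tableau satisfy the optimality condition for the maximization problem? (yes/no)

Every z-row coefficient is ≥ 0, so the tableau is optimal.

yes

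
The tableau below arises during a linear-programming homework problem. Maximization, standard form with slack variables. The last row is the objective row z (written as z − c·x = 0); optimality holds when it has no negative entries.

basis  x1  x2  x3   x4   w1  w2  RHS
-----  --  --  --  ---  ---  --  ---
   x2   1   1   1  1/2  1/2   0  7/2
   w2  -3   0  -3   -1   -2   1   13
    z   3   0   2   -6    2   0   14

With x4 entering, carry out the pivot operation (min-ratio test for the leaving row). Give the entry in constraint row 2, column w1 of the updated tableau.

Ratio test on column x4 — row 1: (7/2)/(1/2) = 7; row 2: entry -1 ≤ 0. Minimum is 7 at row 1 (x2 leaves); pivot element 1/2.
Divide row 1 by 1/2; eliminate column x4 from the other rows.
Row 2 update in column w1: -2 − (-1)·1 = -1.

-1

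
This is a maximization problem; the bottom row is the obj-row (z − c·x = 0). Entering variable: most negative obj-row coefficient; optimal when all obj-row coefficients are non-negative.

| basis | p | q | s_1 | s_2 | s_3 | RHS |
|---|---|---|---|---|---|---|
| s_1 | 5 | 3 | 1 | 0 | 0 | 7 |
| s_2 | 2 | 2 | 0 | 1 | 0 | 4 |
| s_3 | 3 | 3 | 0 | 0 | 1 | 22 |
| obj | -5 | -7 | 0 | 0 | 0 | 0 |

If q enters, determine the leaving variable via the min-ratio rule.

Column q entries and ratios — s_1: 7/3 = 7/3; s_2: 4/2 = 2; s_3: 22/3 = 22/3.
Smallest ratio is 2 in the row of s_2, so s_2 leaves.

s_2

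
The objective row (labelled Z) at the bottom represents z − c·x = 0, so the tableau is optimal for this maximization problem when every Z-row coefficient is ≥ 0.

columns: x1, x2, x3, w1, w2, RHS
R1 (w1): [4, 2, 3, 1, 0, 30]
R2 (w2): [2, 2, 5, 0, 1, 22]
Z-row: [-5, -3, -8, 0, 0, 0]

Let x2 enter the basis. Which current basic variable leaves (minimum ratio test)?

w2

Column x2 entries and ratios — w1: 30/2 = 15; w2: 22/2 = 11.
Smallest ratio is 11 in the row of w2, so w2 leaves.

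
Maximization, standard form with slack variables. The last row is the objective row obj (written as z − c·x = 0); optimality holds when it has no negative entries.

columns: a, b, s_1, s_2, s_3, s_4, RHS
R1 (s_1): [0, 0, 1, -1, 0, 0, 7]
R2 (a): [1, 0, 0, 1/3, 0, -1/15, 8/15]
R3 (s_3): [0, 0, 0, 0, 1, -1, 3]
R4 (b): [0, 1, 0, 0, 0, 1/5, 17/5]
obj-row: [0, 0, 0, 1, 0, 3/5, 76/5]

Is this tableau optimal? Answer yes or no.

Every obj-row coefficient is ≥ 0, so the tableau is optimal.

yes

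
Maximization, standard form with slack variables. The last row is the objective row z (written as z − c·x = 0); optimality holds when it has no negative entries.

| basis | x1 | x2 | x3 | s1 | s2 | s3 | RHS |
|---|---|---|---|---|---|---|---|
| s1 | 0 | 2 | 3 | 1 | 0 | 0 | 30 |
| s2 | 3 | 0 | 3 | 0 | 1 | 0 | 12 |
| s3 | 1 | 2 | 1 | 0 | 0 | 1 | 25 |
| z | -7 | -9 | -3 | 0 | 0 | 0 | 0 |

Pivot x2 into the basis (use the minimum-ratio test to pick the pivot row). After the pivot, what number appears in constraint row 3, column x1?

Ratio test on column x2 — row 1: 30/2 = 15; row 2: entry 0 ≤ 0; row 3: 25/2 = 25/2. Minimum is 25/2 at row 3 (s3 leaves); pivot element 2.
Divide row 3 by 2; eliminate column x2 from the other rows.
In the new row 3, the x1 entry is the old entry divided by the pivot: 1/2 = 1/2.

1/2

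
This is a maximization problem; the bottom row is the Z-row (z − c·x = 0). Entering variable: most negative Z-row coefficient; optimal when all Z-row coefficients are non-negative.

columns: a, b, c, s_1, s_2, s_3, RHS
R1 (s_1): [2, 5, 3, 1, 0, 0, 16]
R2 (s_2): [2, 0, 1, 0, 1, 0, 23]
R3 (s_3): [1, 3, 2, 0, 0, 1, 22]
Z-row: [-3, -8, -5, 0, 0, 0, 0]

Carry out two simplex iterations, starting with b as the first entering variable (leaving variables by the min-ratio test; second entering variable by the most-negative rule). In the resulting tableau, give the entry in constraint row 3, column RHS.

34/3

Ratio test on column b — row 1: 16/5 = 16/5; row 2: entry 0 ≤ 0; row 3: 22/3 = 22/3. Minimum is 16/5 at row 1 (s_1 leaves); pivot element 5.
Divide row 1 by 5; eliminate column b from the other rows.
Second iteration: most negative Z-row entry is -1/5 in column c, so c enters.
Ratio test on column c — row 1: (16/5)/(3/5) = 16/3; row 2: 23/1 = 23; row 3: (62/5)/(1/5) = 62. Minimum is 16/3 at row 1 (b leaves); pivot element 3/5.
Divide row 1 by 3/5; eliminate column c from the other rows.
After both pivots, the entry at constraint row 3, column RHS is 34/3.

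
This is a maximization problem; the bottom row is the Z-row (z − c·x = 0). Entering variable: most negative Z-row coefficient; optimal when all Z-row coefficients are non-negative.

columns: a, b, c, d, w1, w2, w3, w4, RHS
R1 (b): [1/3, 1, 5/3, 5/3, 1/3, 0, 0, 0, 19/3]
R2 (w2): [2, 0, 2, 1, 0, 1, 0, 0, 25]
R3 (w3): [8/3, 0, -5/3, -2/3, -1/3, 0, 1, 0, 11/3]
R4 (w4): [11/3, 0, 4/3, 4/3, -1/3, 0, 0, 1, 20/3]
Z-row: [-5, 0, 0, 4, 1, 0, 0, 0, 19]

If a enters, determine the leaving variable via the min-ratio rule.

Column a entries and ratios — b: (19/3)/(1/3) = 19; w2: 25/2 = 25/2; w3: (11/3)/(8/3) = 11/8; w4: (20/3)/(11/3) = 20/11.
Smallest ratio is 11/8 in the row of w3, so w3 leaves.

w3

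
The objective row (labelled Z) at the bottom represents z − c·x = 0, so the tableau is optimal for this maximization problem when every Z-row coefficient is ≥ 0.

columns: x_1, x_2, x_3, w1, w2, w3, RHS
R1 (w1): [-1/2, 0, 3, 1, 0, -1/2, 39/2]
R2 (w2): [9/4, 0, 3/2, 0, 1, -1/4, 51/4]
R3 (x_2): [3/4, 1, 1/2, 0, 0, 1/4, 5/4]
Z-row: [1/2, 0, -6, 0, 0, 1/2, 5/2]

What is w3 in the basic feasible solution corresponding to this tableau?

0

w3 is not in the basis, so in the current basic feasible solution w3 = 0.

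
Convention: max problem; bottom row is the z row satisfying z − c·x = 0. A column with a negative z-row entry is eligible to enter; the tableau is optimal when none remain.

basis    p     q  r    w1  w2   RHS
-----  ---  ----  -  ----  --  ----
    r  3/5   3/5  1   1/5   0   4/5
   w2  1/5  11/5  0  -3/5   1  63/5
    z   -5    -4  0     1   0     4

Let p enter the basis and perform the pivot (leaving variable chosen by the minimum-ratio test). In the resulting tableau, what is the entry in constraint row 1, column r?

Ratio test on column p — row 1: (4/5)/(3/5) = 4/3; row 2: (63/5)/(1/5) = 63. Minimum is 4/3 at row 1 (r leaves); pivot element 3/5.
Divide row 1 by 3/5; eliminate column p from the other rows.
In the new row 1, the r entry is the old entry divided by the pivot: 1/(3/5) = 5/3.

5/3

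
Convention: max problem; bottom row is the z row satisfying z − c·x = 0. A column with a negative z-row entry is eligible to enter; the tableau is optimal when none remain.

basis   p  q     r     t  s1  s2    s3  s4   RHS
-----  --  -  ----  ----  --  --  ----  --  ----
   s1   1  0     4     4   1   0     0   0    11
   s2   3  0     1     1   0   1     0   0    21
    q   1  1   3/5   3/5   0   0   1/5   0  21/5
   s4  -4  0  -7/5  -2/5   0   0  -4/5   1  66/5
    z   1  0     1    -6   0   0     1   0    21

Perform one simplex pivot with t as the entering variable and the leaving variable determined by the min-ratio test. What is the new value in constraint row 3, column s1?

-3/20

Ratio test on column t — row 1: 11/4 = 11/4; row 2: 21/1 = 21; row 3: (21/5)/(3/5) = 7; row 4: entry -2/5 ≤ 0. Minimum is 11/4 at row 1 (s1 leaves); pivot element 4.
Divide row 1 by 4; eliminate column t from the other rows.
Row 3 update in column s1: 0 − (3/5)·(1/4) = -3/20.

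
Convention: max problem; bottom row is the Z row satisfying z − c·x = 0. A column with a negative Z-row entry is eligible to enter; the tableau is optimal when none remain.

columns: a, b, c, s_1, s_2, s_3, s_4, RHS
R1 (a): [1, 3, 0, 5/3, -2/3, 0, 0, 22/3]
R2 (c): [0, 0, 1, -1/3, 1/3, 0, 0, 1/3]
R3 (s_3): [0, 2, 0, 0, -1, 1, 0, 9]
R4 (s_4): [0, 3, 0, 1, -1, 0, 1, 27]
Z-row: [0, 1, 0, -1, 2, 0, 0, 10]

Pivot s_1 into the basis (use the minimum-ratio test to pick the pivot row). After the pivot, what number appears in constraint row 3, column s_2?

Ratio test on column s_1 — row 1: (22/3)/(5/3) = 22/5; row 2: entry -1/3 ≤ 0; row 3: entry 0 ≤ 0; row 4: 27/1 = 27. Minimum is 22/5 at row 1 (a leaves); pivot element 5/3.
Divide row 1 by 5/3; eliminate column s_1 from the other rows.
Row 3 update in column s_2: -1 − 0·(-2/5) = -1.

-1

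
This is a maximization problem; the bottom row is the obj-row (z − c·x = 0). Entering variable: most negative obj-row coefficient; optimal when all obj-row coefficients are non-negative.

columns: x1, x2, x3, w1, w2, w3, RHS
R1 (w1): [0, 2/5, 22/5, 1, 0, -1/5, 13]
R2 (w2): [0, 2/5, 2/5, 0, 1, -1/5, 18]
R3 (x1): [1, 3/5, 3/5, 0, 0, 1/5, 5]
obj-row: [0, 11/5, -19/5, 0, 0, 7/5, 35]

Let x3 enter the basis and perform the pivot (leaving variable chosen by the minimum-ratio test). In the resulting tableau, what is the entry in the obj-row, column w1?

Ratio test on column x3 — row 1: 13/(22/5) = 65/22; row 2: 18/(2/5) = 45; row 3: 5/(3/5) = 25/3. Minimum is 65/22 at row 1 (w1 leaves); pivot element 22/5.
Divide row 1 by 22/5; eliminate column x3 from the other rows.
obj-row update in column w1: 0 − (-19/5)·(5/22) = 19/22.

19/22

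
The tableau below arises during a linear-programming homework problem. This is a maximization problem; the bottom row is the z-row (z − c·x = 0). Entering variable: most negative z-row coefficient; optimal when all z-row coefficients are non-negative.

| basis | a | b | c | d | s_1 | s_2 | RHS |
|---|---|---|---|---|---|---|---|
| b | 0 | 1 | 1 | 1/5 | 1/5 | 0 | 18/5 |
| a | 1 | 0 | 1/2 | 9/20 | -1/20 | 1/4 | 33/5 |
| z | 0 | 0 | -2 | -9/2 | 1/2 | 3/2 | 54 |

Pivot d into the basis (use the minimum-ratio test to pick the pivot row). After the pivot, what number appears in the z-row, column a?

10

Ratio test on column d — row 1: (18/5)/(1/5) = 18; row 2: (33/5)/(9/20) = 44/3. Minimum is 44/3 at row 2 (a leaves); pivot element 9/20.
Divide row 2 by 9/20; eliminate column d from the other rows.
z-row update in column a: 0 − (-9/2)·(20/9) = 10.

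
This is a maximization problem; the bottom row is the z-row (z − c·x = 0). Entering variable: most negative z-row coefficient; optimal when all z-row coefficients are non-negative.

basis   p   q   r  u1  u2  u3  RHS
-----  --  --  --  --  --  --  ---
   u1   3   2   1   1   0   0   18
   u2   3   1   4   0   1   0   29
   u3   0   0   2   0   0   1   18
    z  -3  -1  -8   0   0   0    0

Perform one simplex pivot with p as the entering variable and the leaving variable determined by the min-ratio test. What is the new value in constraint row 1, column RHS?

Ratio test on column p — row 1: 18/3 = 6; row 2: 29/3 = 29/3; row 3: entry 0 ≤ 0. Minimum is 6 at row 1 (u1 leaves); pivot element 3.
Divide row 1 by 3; eliminate column p from the other rows.
In the new row 1, the RHS entry is the old entry divided by the pivot: 18/3 = 6.

6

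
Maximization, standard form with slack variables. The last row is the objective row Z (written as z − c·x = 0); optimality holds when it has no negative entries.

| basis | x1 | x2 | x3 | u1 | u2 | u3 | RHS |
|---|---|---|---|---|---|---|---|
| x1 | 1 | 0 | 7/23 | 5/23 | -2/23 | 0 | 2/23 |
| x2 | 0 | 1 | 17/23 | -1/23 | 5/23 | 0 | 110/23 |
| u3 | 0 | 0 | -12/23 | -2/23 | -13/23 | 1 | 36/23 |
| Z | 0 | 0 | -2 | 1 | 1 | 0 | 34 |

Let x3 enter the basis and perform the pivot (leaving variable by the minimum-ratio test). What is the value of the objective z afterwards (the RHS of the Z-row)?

Ratio test on column x3 — row 1: (2/23)/(7/23) = 2/7; row 2: (110/23)/(17/23) = 110/17; row 3: entry -12/23 ≤ 0. Minimum is 2/7 at row 1 (x1 leaves); pivot element 7/23.
Pivot on row 1; the Z-row RHS becomes 34 − (-2)·(2/7) = 242/7.

242/7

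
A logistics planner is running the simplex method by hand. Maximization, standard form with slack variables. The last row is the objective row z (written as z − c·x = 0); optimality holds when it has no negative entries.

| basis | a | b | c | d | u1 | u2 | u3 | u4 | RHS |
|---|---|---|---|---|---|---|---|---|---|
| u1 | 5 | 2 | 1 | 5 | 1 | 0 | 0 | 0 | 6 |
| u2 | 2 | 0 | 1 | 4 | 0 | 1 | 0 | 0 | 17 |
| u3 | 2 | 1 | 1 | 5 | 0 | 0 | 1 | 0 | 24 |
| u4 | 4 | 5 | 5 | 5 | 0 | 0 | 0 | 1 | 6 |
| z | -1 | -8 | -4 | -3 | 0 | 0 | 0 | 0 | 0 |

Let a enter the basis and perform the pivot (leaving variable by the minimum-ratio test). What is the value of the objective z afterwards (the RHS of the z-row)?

Ratio test on column a — row 1: 6/5 = 6/5; row 2: 17/2 = 17/2; row 3: 24/2 = 12; row 4: 6/4 = 3/2. Minimum is 6/5 at row 1 (u1 leaves); pivot element 5.
Pivot on row 1; the z-row RHS becomes 0 − (-1)·(6/5) = 6/5.

6/5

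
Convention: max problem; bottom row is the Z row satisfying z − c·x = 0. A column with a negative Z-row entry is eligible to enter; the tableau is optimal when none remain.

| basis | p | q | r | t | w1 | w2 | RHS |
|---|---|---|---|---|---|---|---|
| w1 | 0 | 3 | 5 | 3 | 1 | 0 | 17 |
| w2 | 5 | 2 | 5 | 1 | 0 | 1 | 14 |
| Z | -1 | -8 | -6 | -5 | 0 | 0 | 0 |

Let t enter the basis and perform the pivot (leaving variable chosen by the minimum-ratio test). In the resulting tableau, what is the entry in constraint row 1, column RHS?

Ratio test on column t — row 1: 17/3 = 17/3; row 2: 14/1 = 14. Minimum is 17/3 at row 1 (w1 leaves); pivot element 3.
Divide row 1 by 3; eliminate column t from the other rows.
In the new row 1, the RHS entry is the old entry divided by the pivot: 17/3 = 17/3.

17/3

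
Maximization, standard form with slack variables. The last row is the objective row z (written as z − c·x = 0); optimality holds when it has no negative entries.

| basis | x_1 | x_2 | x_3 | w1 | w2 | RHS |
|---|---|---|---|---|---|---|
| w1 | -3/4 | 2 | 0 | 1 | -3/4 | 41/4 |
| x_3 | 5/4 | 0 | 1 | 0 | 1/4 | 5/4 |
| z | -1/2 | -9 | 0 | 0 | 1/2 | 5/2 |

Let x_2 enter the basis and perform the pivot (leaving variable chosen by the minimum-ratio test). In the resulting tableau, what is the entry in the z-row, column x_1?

Ratio test on column x_2 — row 1: (41/4)/2 = 41/8; row 2: entry 0 ≤ 0. Minimum is 41/8 at row 1 (w1 leaves); pivot element 2.
Divide row 1 by 2; eliminate column x_2 from the other rows.
z-row update in column x_1: -1/2 − (-9)·(-3/8) = -31/8.

-31/8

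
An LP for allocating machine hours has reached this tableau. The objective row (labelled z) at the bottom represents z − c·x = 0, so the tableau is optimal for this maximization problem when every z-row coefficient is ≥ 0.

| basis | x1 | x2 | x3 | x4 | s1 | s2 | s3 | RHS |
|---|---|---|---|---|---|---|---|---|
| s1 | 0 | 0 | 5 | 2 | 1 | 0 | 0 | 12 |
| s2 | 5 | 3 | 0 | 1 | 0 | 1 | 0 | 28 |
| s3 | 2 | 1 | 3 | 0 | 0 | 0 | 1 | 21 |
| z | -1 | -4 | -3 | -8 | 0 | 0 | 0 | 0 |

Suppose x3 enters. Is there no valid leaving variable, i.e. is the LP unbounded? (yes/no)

no

Column x3 has positive entries in row(s) 1, 3, so the ratio test bounds it — not unbounded.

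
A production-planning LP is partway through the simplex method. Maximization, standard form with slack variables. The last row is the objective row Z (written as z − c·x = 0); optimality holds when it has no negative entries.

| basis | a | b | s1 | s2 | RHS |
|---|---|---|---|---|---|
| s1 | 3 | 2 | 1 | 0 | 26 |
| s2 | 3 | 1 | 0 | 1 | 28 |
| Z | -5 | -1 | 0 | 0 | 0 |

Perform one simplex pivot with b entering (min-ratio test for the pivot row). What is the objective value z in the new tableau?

Ratio test on column b — row 1: 26/2 = 13; row 2: 28/1 = 28. Minimum is 13 at row 1 (s1 leaves); pivot element 2.
Pivot on row 1; the Z-row RHS becomes 0 − (-1)·13 = 13.

13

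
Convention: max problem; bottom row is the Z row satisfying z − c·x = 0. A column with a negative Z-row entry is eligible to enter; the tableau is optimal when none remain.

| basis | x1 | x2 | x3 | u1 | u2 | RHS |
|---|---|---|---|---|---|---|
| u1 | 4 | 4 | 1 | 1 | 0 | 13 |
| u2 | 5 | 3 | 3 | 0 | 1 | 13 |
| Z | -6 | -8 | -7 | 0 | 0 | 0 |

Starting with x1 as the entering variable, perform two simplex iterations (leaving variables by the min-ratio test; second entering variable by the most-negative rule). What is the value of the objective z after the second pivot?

91/4

Ratio test on column x1 — row 1: 13/4 = 13/4; row 2: 13/5 = 13/5. Minimum is 13/5 at row 2 (u2 leaves); pivot element 5.
Pivot on row 2; the Z-row RHS becomes 0 − (-6)·(13/5) = 78/5.
Next entering variable (most negative Z-row entry -22/5): x2.
Ratio test on column x2 — row 1: (13/5)/(8/5) = 13/8; row 2: (13/5)/(3/5) = 13/3. Minimum is 13/8 at row 1 (u1 leaves); pivot element 8/5.
After the second pivot the Z-row RHS is 78/5 − (-22/5)·(13/8) = 91/4.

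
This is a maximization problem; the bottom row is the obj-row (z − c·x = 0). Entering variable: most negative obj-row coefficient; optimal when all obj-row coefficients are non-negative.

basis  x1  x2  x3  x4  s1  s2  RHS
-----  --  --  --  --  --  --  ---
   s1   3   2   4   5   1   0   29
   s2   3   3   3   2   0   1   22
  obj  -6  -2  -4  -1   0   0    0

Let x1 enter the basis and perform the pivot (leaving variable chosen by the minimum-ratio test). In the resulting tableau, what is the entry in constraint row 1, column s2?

Ratio test on column x1 — row 1: 29/3 = 29/3; row 2: 22/3 = 22/3. Minimum is 22/3 at row 2 (s2 leaves); pivot element 3.
Divide row 2 by 3; eliminate column x1 from the other rows.
Row 1 update in column s2: 0 − 3·(1/3) = -1.

-1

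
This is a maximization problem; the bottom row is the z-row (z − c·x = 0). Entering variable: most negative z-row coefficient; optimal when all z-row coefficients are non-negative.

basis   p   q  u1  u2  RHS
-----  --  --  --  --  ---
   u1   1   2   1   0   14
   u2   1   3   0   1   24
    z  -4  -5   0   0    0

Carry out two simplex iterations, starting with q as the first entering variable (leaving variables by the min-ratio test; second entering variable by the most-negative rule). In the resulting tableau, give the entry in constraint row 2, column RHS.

10

Ratio test on column q — row 1: 14/2 = 7; row 2: 24/3 = 8. Minimum is 7 at row 1 (u1 leaves); pivot element 2.
Divide row 1 by 2; eliminate column q from the other rows.
Second iteration: most negative z-row entry is -3/2 in column p, so p enters.
Ratio test on column p — row 1: 7/(1/2) = 14; row 2: entry -1/2 ≤ 0. Minimum is 14 at row 1 (q leaves); pivot element 1/2.
Divide row 1 by 1/2; eliminate column p from the other rows.
After both pivots, the entry at constraint row 2, column RHS is 10.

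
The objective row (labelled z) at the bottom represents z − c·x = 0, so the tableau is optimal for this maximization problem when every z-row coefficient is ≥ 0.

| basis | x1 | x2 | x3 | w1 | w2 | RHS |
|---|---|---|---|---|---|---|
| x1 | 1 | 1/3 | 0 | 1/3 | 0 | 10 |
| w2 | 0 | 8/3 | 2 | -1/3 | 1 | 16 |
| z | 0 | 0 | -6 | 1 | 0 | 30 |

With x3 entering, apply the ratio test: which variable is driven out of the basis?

Column x3 entries and ratios — x1: 0 ≤ 0, skip; w2: 16/2 = 8.
Smallest ratio is 8 in the row of w2, so w2 leaves.

w2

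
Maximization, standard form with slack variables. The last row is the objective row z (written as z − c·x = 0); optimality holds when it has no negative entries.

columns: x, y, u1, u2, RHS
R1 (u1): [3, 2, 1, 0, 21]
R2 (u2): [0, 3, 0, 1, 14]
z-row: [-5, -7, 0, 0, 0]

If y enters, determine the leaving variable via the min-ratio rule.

Column y entries and ratios — u1: 21/2 = 21/2; u2: 14/3 = 14/3.
Smallest ratio is 14/3 in the row of u2, so u2 leaves.

u2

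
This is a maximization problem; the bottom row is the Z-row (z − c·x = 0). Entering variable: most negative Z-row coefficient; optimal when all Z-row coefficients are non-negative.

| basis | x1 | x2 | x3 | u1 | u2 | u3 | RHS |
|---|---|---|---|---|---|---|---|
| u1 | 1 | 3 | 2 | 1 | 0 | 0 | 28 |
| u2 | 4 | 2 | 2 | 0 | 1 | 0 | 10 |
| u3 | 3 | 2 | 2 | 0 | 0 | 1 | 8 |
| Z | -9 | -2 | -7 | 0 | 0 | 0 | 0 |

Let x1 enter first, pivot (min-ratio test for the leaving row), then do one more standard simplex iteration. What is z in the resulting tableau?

Ratio test on column x1 — row 1: 28/1 = 28; row 2: 10/4 = 5/2; row 3: 8/3 = 8/3. Minimum is 5/2 at row 2 (u2 leaves); pivot element 4.
Pivot on row 2; the Z-row RHS becomes 0 − (-9)·(5/2) = 45/2.
Next entering variable (most negative Z-row entry -5/2): x3.
Ratio test on column x3 — row 1: (51/2)/(3/2) = 17; row 2: (5/2)/(1/2) = 5; row 3: (1/2)/(1/2) = 1. Minimum is 1 at row 3 (u3 leaves); pivot element 1/2.
After the second pivot the Z-row RHS is 45/2 − (-5/2)·1 = 25.

25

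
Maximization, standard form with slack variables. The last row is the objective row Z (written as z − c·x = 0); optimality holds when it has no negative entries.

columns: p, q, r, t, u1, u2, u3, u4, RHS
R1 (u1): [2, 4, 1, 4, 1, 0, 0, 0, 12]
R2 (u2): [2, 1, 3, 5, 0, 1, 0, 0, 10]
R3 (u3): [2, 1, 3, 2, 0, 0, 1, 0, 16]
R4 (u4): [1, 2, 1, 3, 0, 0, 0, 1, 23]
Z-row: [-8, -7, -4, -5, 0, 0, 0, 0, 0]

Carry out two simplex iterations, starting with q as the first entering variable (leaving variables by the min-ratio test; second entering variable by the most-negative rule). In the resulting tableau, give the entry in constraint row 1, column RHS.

2/3

Ratio test on column q — row 1: 12/4 = 3; row 2: 10/1 = 10; row 3: 16/1 = 16; row 4: 23/2 = 23/2. Minimum is 3 at row 1 (u1 leaves); pivot element 4.
Divide row 1 by 4; eliminate column q from the other rows.
Second iteration: most negative Z-row entry is -9/2 in column p, so p enters.
Ratio test on column p — row 1: 3/(1/2) = 6; row 2: 7/(3/2) = 14/3; row 3: 13/(3/2) = 26/3; row 4: entry 0 ≤ 0. Minimum is 14/3 at row 2 (u2 leaves); pivot element 3/2.
Divide row 2 by 3/2; eliminate column p from the other rows.
After both pivots, the entry at constraint row 1, column RHS is 2/3.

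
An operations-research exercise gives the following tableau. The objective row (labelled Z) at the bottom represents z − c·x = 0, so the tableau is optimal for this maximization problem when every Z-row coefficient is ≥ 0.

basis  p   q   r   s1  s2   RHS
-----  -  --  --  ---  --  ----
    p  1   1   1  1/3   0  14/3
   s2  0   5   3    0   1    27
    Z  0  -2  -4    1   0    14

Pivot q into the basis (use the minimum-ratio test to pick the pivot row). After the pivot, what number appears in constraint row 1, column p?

Ratio test on column q — row 1: (14/3)/1 = 14/3; row 2: 27/5 = 27/5. Minimum is 14/3 at row 1 (p leaves); pivot element 1.
Divide row 1 by 1; eliminate column q from the other rows.
In the new row 1, the p entry is the old entry divided by the pivot: 1/1 = 1.

1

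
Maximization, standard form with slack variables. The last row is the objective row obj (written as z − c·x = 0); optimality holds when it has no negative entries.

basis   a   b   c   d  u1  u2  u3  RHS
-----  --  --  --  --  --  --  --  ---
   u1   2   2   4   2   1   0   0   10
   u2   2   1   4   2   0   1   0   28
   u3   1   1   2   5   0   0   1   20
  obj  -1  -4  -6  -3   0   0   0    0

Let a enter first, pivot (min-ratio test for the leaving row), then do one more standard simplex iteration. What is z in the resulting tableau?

15

Ratio test on column a — row 1: 10/2 = 5; row 2: 28/2 = 14; row 3: 20/1 = 20. Minimum is 5 at row 1 (u1 leaves); pivot element 2.
Pivot on row 1; the obj-row RHS becomes 0 − (-1)·5 = 5.
Next entering variable (most negative obj-row entry -4): c.
Ratio test on column c — row 1: 5/2 = 5/2; row 2: entry 0 ≤ 0; row 3: entry 0 ≤ 0. Minimum is 5/2 at row 1 (a leaves); pivot element 2.
After the second pivot the obj-row RHS is 5 − (-4)·(5/2) = 15.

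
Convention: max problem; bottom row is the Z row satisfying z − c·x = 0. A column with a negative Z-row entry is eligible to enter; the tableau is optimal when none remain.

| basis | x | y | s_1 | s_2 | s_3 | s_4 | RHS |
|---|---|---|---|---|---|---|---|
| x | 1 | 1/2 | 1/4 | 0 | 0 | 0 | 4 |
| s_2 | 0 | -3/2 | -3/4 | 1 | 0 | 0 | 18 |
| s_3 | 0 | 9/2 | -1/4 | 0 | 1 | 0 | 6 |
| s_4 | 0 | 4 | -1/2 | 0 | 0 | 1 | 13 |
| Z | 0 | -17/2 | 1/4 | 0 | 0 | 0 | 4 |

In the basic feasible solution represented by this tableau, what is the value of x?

x is basic (row 1); its value is the RHS of that row, 4.

4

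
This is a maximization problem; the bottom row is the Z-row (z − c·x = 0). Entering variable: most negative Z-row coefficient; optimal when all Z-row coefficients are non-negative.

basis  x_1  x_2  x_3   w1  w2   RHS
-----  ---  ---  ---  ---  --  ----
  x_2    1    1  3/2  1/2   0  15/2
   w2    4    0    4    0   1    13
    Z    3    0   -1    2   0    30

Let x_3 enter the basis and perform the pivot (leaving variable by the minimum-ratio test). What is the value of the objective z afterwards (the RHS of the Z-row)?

133/4

Ratio test on column x_3 — row 1: (15/2)/(3/2) = 5; row 2: 13/4 = 13/4. Minimum is 13/4 at row 2 (w2 leaves); pivot element 4.
Pivot on row 2; the Z-row RHS becomes 30 − (-1)·(13/4) = 133/4.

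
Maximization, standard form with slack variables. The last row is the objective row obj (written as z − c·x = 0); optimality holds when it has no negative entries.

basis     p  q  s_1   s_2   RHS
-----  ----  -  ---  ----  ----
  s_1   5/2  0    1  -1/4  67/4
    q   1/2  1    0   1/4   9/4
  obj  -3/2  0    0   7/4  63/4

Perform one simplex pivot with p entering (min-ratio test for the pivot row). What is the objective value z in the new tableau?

45/2

Ratio test on column p — row 1: (67/4)/(5/2) = 67/10; row 2: (9/4)/(1/2) = 9/2. Minimum is 9/2 at row 2 (q leaves); pivot element 1/2.
Pivot on row 2; the obj-row RHS becomes 63/4 − (-3/2)·(9/2) = 45/2.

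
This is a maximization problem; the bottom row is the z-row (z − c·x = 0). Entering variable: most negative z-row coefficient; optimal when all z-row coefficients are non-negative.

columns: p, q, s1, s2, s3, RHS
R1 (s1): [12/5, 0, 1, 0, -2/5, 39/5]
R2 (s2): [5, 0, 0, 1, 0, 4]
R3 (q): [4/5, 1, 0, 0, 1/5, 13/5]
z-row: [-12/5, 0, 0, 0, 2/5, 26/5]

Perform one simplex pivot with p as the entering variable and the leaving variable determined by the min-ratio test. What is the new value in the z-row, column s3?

Ratio test on column p — row 1: (39/5)/(12/5) = 13/4; row 2: 4/5 = 4/5; row 3: (13/5)/(4/5) = 13/4. Minimum is 4/5 at row 2 (s2 leaves); pivot element 5.
Divide row 2 by 5; eliminate column p from the other rows.
z-row update in column s3: 2/5 − (-12/5)·0 = 2/5.

2/5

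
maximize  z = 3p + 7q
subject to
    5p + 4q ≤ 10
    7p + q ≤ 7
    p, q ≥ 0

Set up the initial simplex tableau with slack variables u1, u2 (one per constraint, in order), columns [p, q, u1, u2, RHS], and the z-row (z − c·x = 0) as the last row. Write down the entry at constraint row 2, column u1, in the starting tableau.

Slack u1 belongs to constraint 1; its column is the unit vector e_1, so the entry in row 2 is 0.

0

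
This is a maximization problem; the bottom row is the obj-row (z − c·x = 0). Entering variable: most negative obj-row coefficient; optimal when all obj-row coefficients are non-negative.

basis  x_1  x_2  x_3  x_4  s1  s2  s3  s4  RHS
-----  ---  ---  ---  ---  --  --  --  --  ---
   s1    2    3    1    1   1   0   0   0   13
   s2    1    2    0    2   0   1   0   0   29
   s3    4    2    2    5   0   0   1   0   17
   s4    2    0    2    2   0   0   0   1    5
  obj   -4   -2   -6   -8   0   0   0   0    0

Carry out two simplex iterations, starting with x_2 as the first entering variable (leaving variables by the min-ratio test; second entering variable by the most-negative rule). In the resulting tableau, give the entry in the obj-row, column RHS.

296/13

Ratio test on column x_2 — row 1: 13/3 = 13/3; row 2: 29/2 = 29/2; row 3: 17/2 = 17/2; row 4: entry 0 ≤ 0. Minimum is 13/3 at row 1 (s1 leaves); pivot element 3.
Divide row 1 by 3; eliminate column x_2 from the other rows.
Second iteration: most negative obj-row entry is -22/3 in column x_4, so x_4 enters.
Ratio test on column x_4 — row 1: (13/3)/(1/3) = 13; row 2: (61/3)/(4/3) = 61/4; row 3: (25/3)/(13/3) = 25/13; row 4: 5/2 = 5/2. Minimum is 25/13 at row 3 (s3 leaves); pivot element 13/3.
Divide row 3 by 13/3; eliminate column x_4 from the other rows.
After both pivots, the entry at the obj-row, column RHS is 296/13.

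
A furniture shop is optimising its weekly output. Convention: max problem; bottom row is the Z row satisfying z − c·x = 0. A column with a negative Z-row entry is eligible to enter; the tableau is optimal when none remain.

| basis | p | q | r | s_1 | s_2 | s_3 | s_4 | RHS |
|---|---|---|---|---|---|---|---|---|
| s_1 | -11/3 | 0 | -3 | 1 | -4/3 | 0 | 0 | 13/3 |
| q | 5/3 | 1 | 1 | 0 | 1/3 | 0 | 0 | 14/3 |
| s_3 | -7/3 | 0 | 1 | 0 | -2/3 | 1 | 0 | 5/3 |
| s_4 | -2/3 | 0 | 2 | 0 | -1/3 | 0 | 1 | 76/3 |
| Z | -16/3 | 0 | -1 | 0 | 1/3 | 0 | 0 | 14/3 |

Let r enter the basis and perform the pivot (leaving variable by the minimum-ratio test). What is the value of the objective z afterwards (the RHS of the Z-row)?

Ratio test on column r — row 1: entry -3 ≤ 0; row 2: (14/3)/1 = 14/3; row 3: (5/3)/1 = 5/3; row 4: (76/3)/2 = 38/3. Minimum is 5/3 at row 3 (s_3 leaves); pivot element 1.
Pivot on row 3; the Z-row RHS becomes 14/3 − (-1)·(5/3) = 19/3.

19/3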